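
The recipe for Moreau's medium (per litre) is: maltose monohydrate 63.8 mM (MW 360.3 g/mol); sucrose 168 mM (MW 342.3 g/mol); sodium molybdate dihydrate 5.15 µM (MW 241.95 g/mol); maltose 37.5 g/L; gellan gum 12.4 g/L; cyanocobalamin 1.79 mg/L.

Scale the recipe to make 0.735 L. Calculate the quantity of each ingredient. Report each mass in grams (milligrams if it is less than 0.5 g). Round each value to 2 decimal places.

Scale factor relative to 1 L: 0.735.
maltose monohydrate: 63.8 mmol/L × 360.3 g/mol × 0.735 L ÷ 1000 = 16.90 g
sucrose: 168 mmol/L × 342.3 g/mol × 0.735 L ÷ 1000 = 42.27 g
sodium molybdate dihydrate: 5.15 µmol/L × 241.95 g/mol × 0.735 L ÷ 1000 = 0.92 mg
maltose: 37.5 g/L × 0.735 L = 27.56 g
gellan gum: 12.4 g/L × 0.735 L = 9.11 g
cyanocobalamin: 1.79 mg/L × 0.735 L = 1.32 mg

maltose monohydrate 16.90 g; sucrose 42.27 g; sodium molybdate dihydrate 0.92 mg; maltose 27.56 g; gellan gum 9.11 g; cyanocobalamin 1.32 mg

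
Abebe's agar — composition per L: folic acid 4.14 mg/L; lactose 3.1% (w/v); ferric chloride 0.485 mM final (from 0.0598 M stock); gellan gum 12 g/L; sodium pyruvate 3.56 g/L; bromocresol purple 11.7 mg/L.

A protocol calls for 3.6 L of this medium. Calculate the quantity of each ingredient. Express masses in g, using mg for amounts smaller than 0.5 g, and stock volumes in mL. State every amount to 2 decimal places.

folic acid 14.90 mg; lactose 111.60 g; ferric chloride 29.20 mL; gellan gum 43.20 g; sodium pyruvate 12.82 g; bromocresol purple 42.12 mg

Scale factor relative to 1 L: 3.6.
folic acid: 4.14 mg/L × 3.6 L = 14.90 mg
lactose: 3.1% w/v = 31 g/L → 31 × 3.6 L = 111.60 g
ferric chloride: dilute stock: 0.485 mM × 3600 mL ÷ 59.8 mM = 29.20 mL
gellan gum: 12 g/L × 3.6 L = 43.20 g
sodium pyruvate: 3.56 g/L × 3.6 L = 12.82 g
bromocresol purple: 11.7 mg/L × 3.6 L = 42.12 mg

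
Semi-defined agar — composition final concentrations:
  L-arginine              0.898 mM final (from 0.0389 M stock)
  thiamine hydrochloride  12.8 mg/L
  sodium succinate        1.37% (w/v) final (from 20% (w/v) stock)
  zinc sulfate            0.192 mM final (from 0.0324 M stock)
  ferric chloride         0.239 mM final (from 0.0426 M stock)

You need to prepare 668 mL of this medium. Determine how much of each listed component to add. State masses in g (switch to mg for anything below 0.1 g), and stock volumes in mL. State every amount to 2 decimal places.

Working volume: 668 mL = 0.668 L.
L-arginine: dilute stock: 0.898 mM × 668 mL ÷ 38.9 mM = 15.42 mL
thiamine hydrochloride: 12.8 mg/L × 0.668 L = 8.55 mg
sodium succinate: C1V1 = C2V2 → 1.37% ÷ 20% × 668 mL = 45.76 mL
zinc sulfate: V = C2·V2/C1 = 0.192 mM × 668 mL ÷ 32.4 mM = 3.96 mL
ferric chloride: V = C2·V2/C1 = 0.239 mM × 668 mL ÷ 42.6 mM = 3.75 mL

L-arginine 15.42 mL; thiamine hydrochloride 8.55 mg; sodium succinate 45.76 mL; zinc sulfate 3.96 mL; ferric chloride 3.75 mL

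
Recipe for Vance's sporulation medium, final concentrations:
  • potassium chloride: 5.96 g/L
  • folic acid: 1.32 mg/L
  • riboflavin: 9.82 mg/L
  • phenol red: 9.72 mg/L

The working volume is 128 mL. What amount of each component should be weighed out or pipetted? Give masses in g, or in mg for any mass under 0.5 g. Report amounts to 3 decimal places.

potassium chloride 0.763 g; folic acid 0.169 mg; riboflavin 1.257 mg; phenol red 1.244 mg

Target volume = 128 mL = 0.128 L.
potassium chloride: 5.96 g/L × 0.128 L = 0.763 g
folic acid: 1.32 mg/L × 0.128 L = 0.169 mg
riboflavin: 9.82 mg/L × 0.128 L = 1.257 mg
phenol red: 9.72 mg/L × 0.128 L = 1.244 mg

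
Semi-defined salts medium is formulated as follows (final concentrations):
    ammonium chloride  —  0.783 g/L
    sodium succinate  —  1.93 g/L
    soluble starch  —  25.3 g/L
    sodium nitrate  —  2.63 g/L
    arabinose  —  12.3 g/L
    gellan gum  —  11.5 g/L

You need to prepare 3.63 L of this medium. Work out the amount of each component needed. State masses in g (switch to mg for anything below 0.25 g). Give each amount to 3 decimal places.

Working volume: 3.63 L.
ammonium chloride: 0.783 g/L × 3.63 L = 2.842 g
sodium succinate: 1.93 g/L × 3.63 L = 7.006 g
soluble starch: 25.3 g/L × 3.63 L = 91.839 g
sodium nitrate: 2.63 g/L × 3.63 L = 9.547 g
arabinose: 12.3 g/L × 3.63 L = 44.649 g
gellan gum: 11.5 g/L × 3.63 L = 41.745 g

ammonium chloride 2.842 g; sodium succinate 7.006 g; soluble starch 91.839 g; sodium nitrate 9.547 g; arabinose 44.649 g; gellan gum 41.745 g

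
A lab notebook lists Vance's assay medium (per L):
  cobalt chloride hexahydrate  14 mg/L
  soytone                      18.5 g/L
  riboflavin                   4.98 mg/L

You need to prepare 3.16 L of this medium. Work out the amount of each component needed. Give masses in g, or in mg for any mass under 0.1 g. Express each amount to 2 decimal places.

Scale factor relative to 1 L: 3.16.
cobalt chloride hexahydrate: 14 mg/L × 3.16 L = 44.24 mg
soytone: 18.5 g/L × 3.16 L = 58.46 g
riboflavin: 4.98 mg/L × 3.16 L = 15.74 mg

cobalt chloride hexahydrate 44.24 mg; soytone 58.46 g; riboflavin 15.74 mg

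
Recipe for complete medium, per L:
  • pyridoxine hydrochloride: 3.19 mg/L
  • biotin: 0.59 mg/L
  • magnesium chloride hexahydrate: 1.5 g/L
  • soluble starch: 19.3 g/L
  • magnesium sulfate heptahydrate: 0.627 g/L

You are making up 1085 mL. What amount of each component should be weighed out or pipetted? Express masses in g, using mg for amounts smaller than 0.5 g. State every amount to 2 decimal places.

pyridoxine hydrochloride 3.46 mg; biotin 0.64 mg; magnesium chloride hexahydrate 1.63 g; soluble starch 20.94 g; magnesium sulfate heptahydrate 0.68 g

Working volume: 1085 mL = 1.085 L.
pyridoxine hydrochloride: 3.19 mg/L × 1.085 L = 3.46 mg
biotin: 0.59 mg/L × 1.085 L = 0.64 mg
magnesium chloride hexahydrate: 1.5 g/L × 1.085 L = 1.63 g
soluble starch: 19.3 g/L × 1.085 L = 20.94 g
magnesium sulfate heptahydrate: 0.627 g/L × 1.085 L = 0.68 g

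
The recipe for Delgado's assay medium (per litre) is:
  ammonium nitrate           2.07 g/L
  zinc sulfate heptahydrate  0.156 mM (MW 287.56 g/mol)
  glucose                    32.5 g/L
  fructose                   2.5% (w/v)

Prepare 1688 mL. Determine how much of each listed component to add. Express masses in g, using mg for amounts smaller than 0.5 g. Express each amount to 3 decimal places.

Working volume: 1688 mL = 1.688 L.
ammonium nitrate: 2.07 g/L × 1.688 L = 3.494 g
zinc sulfate heptahydrate: 0.156 mmol/L × 287.56 mg/mmol × 1.688 L = 75.723 mg
glucose: 32.5 g/L × 1.688 L = 54.860 g
fructose: 2.5% w/v = 25 g/L → 25 × 1.688 L = 42.200 g

ammonium nitrate 3.494 g; zinc sulfate heptahydrate 75.723 mg; glucose 54.860 g; fructose 42.200 g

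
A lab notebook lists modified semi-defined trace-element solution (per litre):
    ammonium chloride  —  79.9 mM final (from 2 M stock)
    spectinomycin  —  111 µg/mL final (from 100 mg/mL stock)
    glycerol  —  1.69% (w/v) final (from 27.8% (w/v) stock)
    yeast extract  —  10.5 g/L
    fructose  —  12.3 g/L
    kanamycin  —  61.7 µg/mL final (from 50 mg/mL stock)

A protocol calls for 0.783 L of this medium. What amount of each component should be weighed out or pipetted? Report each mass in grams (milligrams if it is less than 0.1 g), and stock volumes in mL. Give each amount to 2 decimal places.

ammonium chloride 31.28 mL; spectinomycin 0.87 mL; glycerol 47.60 mL; yeast extract 8.22 g; fructose 9.63 g; kanamycin 0.97 mL

Scale factor relative to 1 L: 0.783.
ammonium chloride: C1V1 = C2V2 → 79.9 mM × 783 mL ÷ 2000 mM = 31.28 mL
spectinomycin: dilute stock: 111 µg/mL × 783 mL ÷ 100000 µg/mL = 0.87 mL
glycerol: C1V1 = C2V2 → 1.69% ÷ 27.8% × 783 mL = 47.60 mL
yeast extract: 10.5 g/L × 0.783 L = 8.22 g
fructose: 12.3 g/L × 0.783 L = 9.63 g
kanamycin: V = C2·V2/C1 = 61.7 µg/mL × 783 mL ÷ 50000 µg/mL = 0.97 mL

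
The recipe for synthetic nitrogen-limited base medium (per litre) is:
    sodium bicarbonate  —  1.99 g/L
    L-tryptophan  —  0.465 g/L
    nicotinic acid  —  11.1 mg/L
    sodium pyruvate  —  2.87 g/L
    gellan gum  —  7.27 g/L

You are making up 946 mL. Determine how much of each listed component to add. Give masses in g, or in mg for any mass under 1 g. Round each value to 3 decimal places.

Target volume = 946 mL = 0.946 L.
sodium bicarbonate: 1.99 g/L × 0.946 L = 1.883 g
L-tryptophan: 0.465 g/L × 0.946 L = 0.43989 g = 439.890 mg
nicotinic acid: 11.1 mg/L × 0.946 L = 10.501 mg
sodium pyruvate: 2.87 g/L × 0.946 L = 2.715 g
gellan gum: 7.27 g/L × 0.946 L = 6.877 g

sodium bicarbonate 1.883 g; L-tryptophan 439.890 mg; nicotinic acid 10.501 mg; sodium pyruvate 2.715 g; gellan gum 6.877 g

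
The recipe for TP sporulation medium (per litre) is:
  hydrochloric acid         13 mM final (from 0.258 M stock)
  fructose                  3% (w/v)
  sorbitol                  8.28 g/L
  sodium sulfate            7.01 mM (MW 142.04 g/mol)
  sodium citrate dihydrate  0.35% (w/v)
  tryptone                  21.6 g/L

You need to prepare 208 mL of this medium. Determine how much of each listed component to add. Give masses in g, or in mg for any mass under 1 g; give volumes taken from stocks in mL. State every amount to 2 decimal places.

Target volume = 208 mL = 0.208 L.
hydrochloric acid: V = C2·V2/C1 = 13 mM × 208 mL ÷ 258 mM = 10.48 mL
fructose: 3% w/v = 30 g/L → 30 × 0.208 L = 6.24 g
sorbitol: 8.28 g/L × 0.208 L = 1.72 g
sodium sulfate: 7.01 mmol/L × 142.04 mg/mmol × 0.208 L = 207.11 mg
sodium citrate dihydrate: 0.35 g per 100 mL × 208 mL ÷ 100 = 0.728 g = 728.00 mg
tryptone: 21.6 g/L × 0.208 L = 4.49 g

hydrochloric acid 10.48 mL; fructose 6.24 g; sorbitol 1.72 g; sodium sulfate 207.11 mg; sodium citrate dihydrate 728.00 mg; tryptone 4.49 g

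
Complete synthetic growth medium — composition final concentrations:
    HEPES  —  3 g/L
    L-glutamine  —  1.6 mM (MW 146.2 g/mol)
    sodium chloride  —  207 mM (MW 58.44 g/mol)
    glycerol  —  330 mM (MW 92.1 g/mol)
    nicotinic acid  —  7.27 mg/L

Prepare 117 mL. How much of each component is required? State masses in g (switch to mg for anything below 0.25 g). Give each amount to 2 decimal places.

Scale factor relative to 1 L: 0.117.
HEPES: 3 g/L × 0.117 L = 0.35 g
L-glutamine: 1.6 mmol/L × 146.2 mg/mmol × 0.117 L = 27.37 mg
sodium chloride: 207 mmol/L × 58.44 g/mol × 0.117 L ÷ 1000 = 1.42 g
glycerol: 330 mmol/L × 92.1 g/mol × 0.117 L ÷ 1000 = 3.56 g
nicotinic acid: 7.27 mg/L × 0.117 L = 0.85 mg

HEPES 0.35 g; L-glutamine 27.37 mg; sodium chloride 1.42 g; glycerol 3.56 g; nicotinic acid 0.85 mg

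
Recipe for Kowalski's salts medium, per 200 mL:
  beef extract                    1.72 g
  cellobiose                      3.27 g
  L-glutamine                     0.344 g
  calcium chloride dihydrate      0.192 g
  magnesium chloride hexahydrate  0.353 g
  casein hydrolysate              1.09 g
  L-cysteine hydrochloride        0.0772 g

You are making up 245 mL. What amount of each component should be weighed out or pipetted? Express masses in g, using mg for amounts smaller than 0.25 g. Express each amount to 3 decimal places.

beef extract 2.107 g; cellobiose 4.006 g; L-glutamine 0.421 g; calcium chloride dihydrate 235.200 mg; magnesium chloride hexahydrate 0.432 g; casein hydrolysate 1.335 g; L-cysteine hydrochloride 94.570 mg

Scale factor = 245 mL / 200 mL = 1.225.
beef extract: 1.72 g × (245 mL / 200 mL) = 2.107 g
cellobiose: 3.27 g × (245 mL / 200 mL) = 4.006 g
L-glutamine: 0.344 g × (245 mL / 200 mL) = 0.421 g
calcium chloride dihydrate: 0.192 g × (245 mL / 200 mL) = 0.2352 g = 235.200 mg
magnesium chloride hexahydrate: 0.353 g × (245 mL / 200 mL) = 0.432 g
casein hydrolysate: 1.09 g × (245 mL / 200 mL) = 1.335 g
L-cysteine hydrochloride: 0.0772 g × (245 mL / 200 mL) = 0.09457 g = 94.570 mg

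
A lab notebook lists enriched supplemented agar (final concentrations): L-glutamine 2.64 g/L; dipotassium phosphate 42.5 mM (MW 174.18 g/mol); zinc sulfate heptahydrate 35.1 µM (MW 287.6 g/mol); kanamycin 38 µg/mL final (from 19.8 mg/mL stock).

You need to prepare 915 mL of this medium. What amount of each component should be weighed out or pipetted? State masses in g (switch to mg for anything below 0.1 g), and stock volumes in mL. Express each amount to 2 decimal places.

Scale factor relative to 1 L: 0.915.
L-glutamine: 2.64 g/L × 0.915 L = 2.42 g
dipotassium phosphate: 42.5 mmol/L × 174.18 g/mol × 0.915 L ÷ 1000 = 6.77 g
zinc sulfate heptahydrate: 35.1 µmol/L × 287.6 g/mol × 0.915 L ÷ 1000 = 9.24 mg
kanamycin: C1V1 = C2V2 → 38 µg/mL × 915 mL ÷ 19800 µg/mL = 1.76 mL

L-glutamine 2.42 g; dipotassium phosphate 6.77 g; zinc sulfate heptahydrate 9.24 mg; kanamycin 1.76 mL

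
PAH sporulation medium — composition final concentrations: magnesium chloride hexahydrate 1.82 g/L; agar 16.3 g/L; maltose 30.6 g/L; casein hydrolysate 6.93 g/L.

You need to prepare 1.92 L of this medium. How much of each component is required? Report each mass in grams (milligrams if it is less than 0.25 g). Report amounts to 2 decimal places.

magnesium chloride hexahydrate 3.49 g; agar 31.30 g; maltose 58.75 g; casein hydrolysate 13.31 g

Scale factor relative to 1 L: 1.92.
magnesium chloride hexahydrate: 1.82 g/L × 1.92 L = 3.49 g
agar: 16.3 g/L × 1.92 L = 31.30 g
maltose: 30.6 g/L × 1.92 L = 58.75 g
casein hydrolysate: 6.93 g/L × 1.92 L = 13.31 g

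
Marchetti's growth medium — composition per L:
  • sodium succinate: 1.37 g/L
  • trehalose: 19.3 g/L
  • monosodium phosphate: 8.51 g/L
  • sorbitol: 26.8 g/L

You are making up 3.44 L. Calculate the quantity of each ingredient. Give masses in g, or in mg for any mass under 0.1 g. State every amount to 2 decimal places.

Working volume: 3.44 L.
sodium succinate: 1.37 g/L × 3.44 L = 4.71 g
trehalose: 19.3 g/L × 3.44 L = 66.39 g
monosodium phosphate: 8.51 g/L × 3.44 L = 29.27 g
sorbitol: 26.8 g/L × 3.44 L = 92.19 g

sodium succinate 4.71 g; trehalose 66.39 g; monosodium phosphate 29.27 g; sorbitol 92.19 g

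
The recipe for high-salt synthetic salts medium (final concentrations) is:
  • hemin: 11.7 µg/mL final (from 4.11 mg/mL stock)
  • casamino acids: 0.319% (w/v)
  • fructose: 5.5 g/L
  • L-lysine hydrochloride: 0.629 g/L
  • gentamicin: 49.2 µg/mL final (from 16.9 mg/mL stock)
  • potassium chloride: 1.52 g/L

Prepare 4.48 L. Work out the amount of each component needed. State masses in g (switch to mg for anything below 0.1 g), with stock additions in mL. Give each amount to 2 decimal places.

Working volume: 4.48 L.
hemin: dilute stock: 11.7 µg/mL × 4480 mL ÷ 4110 µg/mL = 12.75 mL
casamino acids: 0.319 g per 100 mL × 4480 mL ÷ 100 = 14.29 g
fructose: 5.5 g/L × 4.48 L = 24.64 g
L-lysine hydrochloride: 0.629 g/L × 4.48 L = 2.82 g
gentamicin: C1V1 = C2V2 → 49.2 µg/mL × 4480 mL ÷ 16900 µg/mL = 13.04 mL
potassium chloride: 1.52 g/L × 4.48 L = 6.81 g

hemin 12.75 mL; casamino acids 14.29 g; fructose 24.64 g; L-lysine hydrochloride 2.82 g; gentamicin 13.04 mL; potassium chloride 6.81 g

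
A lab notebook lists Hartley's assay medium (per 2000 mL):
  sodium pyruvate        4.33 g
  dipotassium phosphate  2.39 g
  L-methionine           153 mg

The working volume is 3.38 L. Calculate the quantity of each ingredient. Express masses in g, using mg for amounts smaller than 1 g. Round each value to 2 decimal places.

Scale factor = 3380 mL / 2000 mL = 1.69.
sodium pyruvate: 4.33 g × (3380 mL / 2000 mL) = 7.32 g
dipotassium phosphate: 2.39 g × (3380 mL / 2000 mL) = 4.04 g
L-methionine: 153 mg × (3380 mL / 2000 mL) = 258.57 mg

sodium pyruvate 7.32 g; dipotassium phosphate 4.04 g; L-methionine 258.57 mg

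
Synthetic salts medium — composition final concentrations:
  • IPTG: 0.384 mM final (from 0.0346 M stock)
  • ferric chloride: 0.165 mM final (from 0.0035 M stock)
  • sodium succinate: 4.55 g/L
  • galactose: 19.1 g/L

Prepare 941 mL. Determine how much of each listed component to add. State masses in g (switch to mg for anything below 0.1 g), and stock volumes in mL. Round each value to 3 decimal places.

Scale factor relative to 1 L: 0.941.
IPTG: V = C2·V2/C1 = 0.384 mM × 941 mL ÷ 34.6 mM = 10.443 mL
ferric chloride: C1V1 = C2V2 → 0.165 mM × 941 mL ÷ 3.5 mM = 44.361 mL
sodium succinate: 4.55 g/L × 0.941 L = 4.282 g
galactose: 19.1 g/L × 0.941 L = 17.973 g

IPTG 10.443 mL; ferric chloride 44.361 mL; sodium succinate 4.282 g; galactose 17.973 g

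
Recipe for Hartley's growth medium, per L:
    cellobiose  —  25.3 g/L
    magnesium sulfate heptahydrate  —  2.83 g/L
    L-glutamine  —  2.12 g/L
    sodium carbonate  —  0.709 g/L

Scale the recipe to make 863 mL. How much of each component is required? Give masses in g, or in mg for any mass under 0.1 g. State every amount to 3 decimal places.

Working volume: 863 mL = 0.863 L.
cellobiose: 25.3 g/L × 0.863 L = 21.834 g
magnesium sulfate heptahydrate: 2.83 g/L × 0.863 L = 2.442 g
L-glutamine: 2.12 g/L × 0.863 L = 1.830 g
sodium carbonate: 0.709 g/L × 0.863 L = 0.612 g

cellobiose 21.834 g; magnesium sulfate heptahydrate 2.442 g; L-glutamine 1.830 g; sodium carbonate 0.612 g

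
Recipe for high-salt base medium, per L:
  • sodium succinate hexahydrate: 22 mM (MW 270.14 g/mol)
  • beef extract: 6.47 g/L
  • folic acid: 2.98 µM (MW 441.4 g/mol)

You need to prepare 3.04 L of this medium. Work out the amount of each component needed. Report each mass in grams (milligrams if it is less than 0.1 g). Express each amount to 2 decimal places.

sodium succinate hexahydrate 18.07 g; beef extract 19.67 g; folic acid 4.00 mg

Working volume: 3.04 L.
sodium succinate hexahydrate: 22 mmol/L × 270.14 g/mol × 3.04 L ÷ 1000 = 18.07 g
beef extract: 6.47 g/L × 3.04 L = 19.67 g
folic acid: 2.98 µmol/L × 441.4 g/mol × 3.04 L ÷ 1000 = 4.00 mg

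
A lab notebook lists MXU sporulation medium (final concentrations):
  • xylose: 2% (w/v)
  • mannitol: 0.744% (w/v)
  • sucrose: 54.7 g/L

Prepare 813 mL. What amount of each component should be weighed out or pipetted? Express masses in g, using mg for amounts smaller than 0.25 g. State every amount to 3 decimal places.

xylose 16.260 g; mannitol 6.049 g; sucrose 44.471 g

Scale factor relative to 1 L: 0.813.
xylose: 2% w/v = 20 g/L → 20 × 0.813 L = 16.260 g
mannitol: 0.744% w/v = 7.44 g/L → 7.44 × 0.813 L = 6.049 g
sucrose: 54.7 g/L × 0.813 L = 44.471 g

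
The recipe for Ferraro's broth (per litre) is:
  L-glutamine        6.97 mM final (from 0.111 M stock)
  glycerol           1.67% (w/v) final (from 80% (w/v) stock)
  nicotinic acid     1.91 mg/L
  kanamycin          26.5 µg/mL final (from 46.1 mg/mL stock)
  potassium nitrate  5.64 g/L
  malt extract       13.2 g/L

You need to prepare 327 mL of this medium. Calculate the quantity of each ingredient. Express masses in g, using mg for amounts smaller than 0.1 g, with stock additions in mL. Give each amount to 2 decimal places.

Target volume = 327 mL = 0.327 L.
L-glutamine: dilute stock: 6.97 mM × 327 mL ÷ 111 mM = 20.53 mL
glycerol: C1V1 = C2V2 → 1.67% ÷ 80% × 327 mL = 6.83 mL
nicotinic acid: 1.91 mg/L × 0.327 L = 0.62 mg
kanamycin: C1V1 = C2V2 → 26.5 µg/mL × 327 mL ÷ 46100 µg/mL = 0.19 mL
potassium nitrate: 5.64 g/L × 0.327 L = 1.84 g
malt extract: 13.2 g/L × 0.327 L = 4.32 g

L-glutamine 20.53 mL; glycerol 6.83 mL; nicotinic acid 0.62 mg; kanamycin 0.19 mL; potassium nitrate 1.84 g; malt extract 4.32 g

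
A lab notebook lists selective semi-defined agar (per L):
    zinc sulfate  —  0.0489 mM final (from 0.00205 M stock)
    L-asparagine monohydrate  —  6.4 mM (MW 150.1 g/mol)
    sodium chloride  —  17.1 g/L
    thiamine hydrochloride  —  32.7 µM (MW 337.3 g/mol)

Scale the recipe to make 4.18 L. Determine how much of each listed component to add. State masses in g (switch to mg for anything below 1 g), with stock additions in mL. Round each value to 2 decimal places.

zinc sulfate 99.71 mL; L-asparagine monohydrate 4.02 g; sodium chloride 71.48 g; thiamine hydrochloride 46.10 mg

Working volume: 4.18 L.
zinc sulfate: V = C2·V2/C1 = 0.0489 mM × 4180 mL ÷ 2.05 mM = 99.71 mL
L-asparagine monohydrate: 6.4 mmol/L × 150.1 g/mol × 4.18 L ÷ 1000 = 4.02 g
sodium chloride: 17.1 g/L × 4.18 L = 71.48 g
thiamine hydrochloride: 32.7 µmol/L × 337.3 g/mol × 4.18 L ÷ 1000 = 46.10 mg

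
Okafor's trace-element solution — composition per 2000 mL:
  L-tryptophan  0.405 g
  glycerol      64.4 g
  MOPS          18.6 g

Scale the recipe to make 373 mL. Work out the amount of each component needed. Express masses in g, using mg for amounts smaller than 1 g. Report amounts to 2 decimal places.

L-tryptophan 75.53 mg; glycerol 12.01 g; MOPS 3.47 g

Scale factor = 373 mL / 2000 mL = 0.1865.
L-tryptophan: 0.405 g × (373 mL / 2000 mL) = 0.0755325 g = 75.53 mg
glycerol: 64.4 g × (373 mL / 2000 mL) = 12.01 g
MOPS: 18.6 g × (373 mL / 2000 mL) = 3.47 g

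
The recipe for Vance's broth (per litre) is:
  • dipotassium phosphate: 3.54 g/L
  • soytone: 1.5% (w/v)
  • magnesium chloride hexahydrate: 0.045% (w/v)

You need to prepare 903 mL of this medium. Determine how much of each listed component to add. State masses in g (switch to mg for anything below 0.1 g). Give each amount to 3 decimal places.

dipotassium phosphate 3.197 g; soytone 13.545 g; magnesium chloride hexahydrate 0.406 g

Working volume: 903 mL = 0.903 L.
dipotassium phosphate: 3.54 g/L × 0.903 L = 3.197 g
soytone: 1.5 g per 100 mL × 903 mL ÷ 100 = 13.545 g
magnesium chloride hexahydrate: 0.045 g per 100 mL × 903 mL ÷ 100 = 0.406 g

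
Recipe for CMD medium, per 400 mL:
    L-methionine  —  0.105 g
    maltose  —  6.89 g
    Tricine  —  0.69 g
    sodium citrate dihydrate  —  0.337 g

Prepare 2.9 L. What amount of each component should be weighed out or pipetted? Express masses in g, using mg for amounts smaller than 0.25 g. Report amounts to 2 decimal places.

L-methionine 0.76 g; maltose 49.95 g; Tricine 5.00 g; sodium citrate dihydrate 2.44 g

Ratio of target to recipe volume: 2900 / 400 = 7.25.
L-methionine: 0.105 g × (2900 mL / 400 mL) = 0.76 g
maltose: 6.89 g × (2900 mL / 400 mL) = 49.95 g
Tricine: 0.69 g × (2900 mL / 400 mL) = 5.00 g
sodium citrate dihydrate: 0.337 g × (2900 mL / 400 mL) = 2.44 g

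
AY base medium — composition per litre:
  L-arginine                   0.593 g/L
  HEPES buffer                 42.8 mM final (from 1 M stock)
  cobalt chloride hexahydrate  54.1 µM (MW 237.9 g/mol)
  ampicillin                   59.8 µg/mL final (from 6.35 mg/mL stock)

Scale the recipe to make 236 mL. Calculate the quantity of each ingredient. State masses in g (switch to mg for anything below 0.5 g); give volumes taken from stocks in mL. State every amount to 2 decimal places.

L-arginine 139.95 mg; HEPES buffer 10.10 mL; cobalt chloride hexahydrate 3.04 mg; ampicillin 2.22 mL

Scale factor relative to 1 L: 0.236.
L-arginine: 0.593 g/L × 0.236 L = 0.139948 g = 139.95 mg
HEPES buffer: C1V1 = C2V2 → 42.8 mM × 236 mL ÷ 1000 mM = 10.10 mL
cobalt chloride hexahydrate: 54.1 µmol/L × 237.9 g/mol × 0.236 L ÷ 1000 = 3.04 mg
ampicillin: C1V1 = C2V2 → 59.8 µg/mL × 236 mL ÷ 6350 µg/mL = 2.22 mL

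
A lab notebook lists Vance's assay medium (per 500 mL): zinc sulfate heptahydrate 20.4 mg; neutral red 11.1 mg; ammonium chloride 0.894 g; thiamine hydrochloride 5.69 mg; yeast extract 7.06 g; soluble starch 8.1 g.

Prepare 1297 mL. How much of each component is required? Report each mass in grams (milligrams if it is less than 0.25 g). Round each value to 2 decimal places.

Scale factor = 1297 mL / 500 mL = 2.594.
zinc sulfate heptahydrate: 20.4 mg × (1297 mL / 500 mL) = 52.92 mg
neutral red: 11.1 mg × (1297 mL / 500 mL) = 28.79 mg
ammonium chloride: 0.894 g × (1297 mL / 500 mL) = 2.32 g
thiamine hydrochloride: 5.69 mg × (1297 mL / 500 mL) = 14.76 mg
yeast extract: 7.06 g × (1297 mL / 500 mL) = 18.31 g
soluble starch: 8.1 g × (1297 mL / 500 mL) = 21.01 g

zinc sulfate heptahydrate 52.92 mg; neutral red 28.79 mg; ammonium chloride 2.32 g; thiamine hydrochloride 14.76 mg; yeast extract 18.31 g; soluble starch 21.01 g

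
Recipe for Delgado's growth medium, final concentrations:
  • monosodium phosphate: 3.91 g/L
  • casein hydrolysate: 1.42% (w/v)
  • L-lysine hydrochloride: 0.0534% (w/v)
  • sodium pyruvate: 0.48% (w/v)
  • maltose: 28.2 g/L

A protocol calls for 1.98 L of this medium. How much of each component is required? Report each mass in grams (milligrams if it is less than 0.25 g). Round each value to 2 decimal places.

Working volume: 1.98 L.
monosodium phosphate: 3.91 g/L × 1.98 L = 7.74 g
casein hydrolysate: 1.42% w/v = 14.2 g/L → 14.2 × 1.98 L = 28.12 g
L-lysine hydrochloride: 0.0534% w/v = 0.534 g/L → 0.534 × 1.98 L = 1.06 g
sodium pyruvate: 0.48% w/v = 4.8 g/L → 4.8 × 1.98 L = 9.50 g
maltose: 28.2 g/L × 1.98 L = 55.84 g

monosodium phosphate 7.74 g; casein hydrolysate 28.12 g; L-lysine hydrochloride 1.06 g; sodium pyruvate 9.50 g; maltose 55.84 g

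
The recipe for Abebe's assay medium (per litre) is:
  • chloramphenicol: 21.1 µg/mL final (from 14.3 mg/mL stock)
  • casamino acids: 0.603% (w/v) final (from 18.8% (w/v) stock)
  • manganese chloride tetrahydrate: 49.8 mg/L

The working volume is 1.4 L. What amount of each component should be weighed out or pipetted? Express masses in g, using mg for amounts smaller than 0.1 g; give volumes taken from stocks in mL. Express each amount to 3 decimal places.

chloramphenicol 2.066 mL; casamino acids 44.904 mL; manganese chloride tetrahydrate 69.720 mg

Scale factor relative to 1 L: 1.4.
chloramphenicol: dilute stock: 21.1 µg/mL × 1400 mL ÷ 14300 µg/mL = 2.066 mL
casamino acids: C1V1 = C2V2 → 0.603% ÷ 18.8% × 1400 mL = 44.904 mL
manganese chloride tetrahydrate: 49.8 mg/L × 1.4 L = 69.720 mg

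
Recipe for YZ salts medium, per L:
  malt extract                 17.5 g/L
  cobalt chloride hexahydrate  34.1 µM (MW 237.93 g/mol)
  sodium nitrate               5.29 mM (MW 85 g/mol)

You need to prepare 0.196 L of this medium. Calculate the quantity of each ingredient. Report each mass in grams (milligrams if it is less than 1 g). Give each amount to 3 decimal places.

malt extract 3.430 g; cobalt chloride hexahydrate 1.590 mg; sodium nitrate 88.131 mg

Scale factor relative to 1 L: 0.196.
malt extract: 17.5 g/L × 0.196 L = 3.430 g
cobalt chloride hexahydrate: 34.1 µmol/L × 237.93 g/mol × 0.196 L ÷ 1000 = 1.590 mg
sodium nitrate: 5.29 mmol/L × 85 mg/mmol × 0.196 L = 88.131 mg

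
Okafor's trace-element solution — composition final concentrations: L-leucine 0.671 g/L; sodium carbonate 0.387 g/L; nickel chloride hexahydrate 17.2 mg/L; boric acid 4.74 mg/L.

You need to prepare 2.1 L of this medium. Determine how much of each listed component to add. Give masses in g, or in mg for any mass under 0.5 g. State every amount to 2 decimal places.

Working volume: 2.1 L.
L-leucine: 0.671 g/L × 2.1 L = 1.41 g
sodium carbonate: 0.387 g/L × 2.1 L = 0.81 g
nickel chloride hexahydrate: 17.2 mg/L × 2.1 L = 36.12 mg
boric acid: 4.74 mg/L × 2.1 L = 9.95 mg

L-leucine 1.41 g; sodium carbonate 0.81 g; nickel chloride hexahydrate 36.12 mg; boric acid 9.95 mg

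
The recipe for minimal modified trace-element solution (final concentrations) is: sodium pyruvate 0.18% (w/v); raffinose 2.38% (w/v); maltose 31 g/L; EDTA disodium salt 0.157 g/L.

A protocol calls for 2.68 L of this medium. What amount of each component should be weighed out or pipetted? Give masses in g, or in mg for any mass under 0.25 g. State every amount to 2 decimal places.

sodium pyruvate 4.82 g; raffinose 63.78 g; maltose 83.08 g; EDTA disodium salt 0.42 g

Scale factor relative to 1 L: 2.68.
sodium pyruvate: 0.18 g per 100 mL × 2680 mL ÷ 100 = 4.82 g
raffinose: 2.38 g per 100 mL × 2680 mL ÷ 100 = 63.78 g
maltose: 31 g/L × 2.68 L = 83.08 g
EDTA disodium salt: 0.157 g/L × 2.68 L = 0.42 g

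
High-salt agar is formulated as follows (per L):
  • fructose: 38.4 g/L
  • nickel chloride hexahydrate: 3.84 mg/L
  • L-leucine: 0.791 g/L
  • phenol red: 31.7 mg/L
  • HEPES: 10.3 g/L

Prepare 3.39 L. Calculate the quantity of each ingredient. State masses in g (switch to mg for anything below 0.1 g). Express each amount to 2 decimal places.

fructose 130.18 g; nickel chloride hexahydrate 13.02 mg; L-leucine 2.68 g; phenol red 0.11 g; HEPES 34.92 g

Working volume: 3.39 L.
fructose: 38.4 g/L × 3.39 L = 130.18 g
nickel chloride hexahydrate: 3.84 mg/L × 3.39 L = 13.02 mg
L-leucine: 0.791 g/L × 3.39 L = 2.68 g
phenol red: 31.7 mg/L × 3.39 L = 107.463 mg = 0.11 g
HEPES: 10.3 g/L × 3.39 L = 34.92 g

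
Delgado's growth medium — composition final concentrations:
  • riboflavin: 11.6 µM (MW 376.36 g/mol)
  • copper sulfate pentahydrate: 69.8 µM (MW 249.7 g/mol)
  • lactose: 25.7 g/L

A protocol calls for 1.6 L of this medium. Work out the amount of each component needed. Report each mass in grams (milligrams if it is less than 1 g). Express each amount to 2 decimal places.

Scale factor relative to 1 L: 1.6.
riboflavin: 11.6 µmol/L × 376.36 g/mol × 1.6 L ÷ 1000 = 6.99 mg
copper sulfate pentahydrate: 69.8 µmol/L × 249.7 g/mol × 1.6 L ÷ 1000 = 27.89 mg
lactose: 25.7 g/L × 1.6 L = 41.12 g

riboflavin 6.99 mg; copper sulfate pentahydrate 27.89 mg; lactose 41.12 g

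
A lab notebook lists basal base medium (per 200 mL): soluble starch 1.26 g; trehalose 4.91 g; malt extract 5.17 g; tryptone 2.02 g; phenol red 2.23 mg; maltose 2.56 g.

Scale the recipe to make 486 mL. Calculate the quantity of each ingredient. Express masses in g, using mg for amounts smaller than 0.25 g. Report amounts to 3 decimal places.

soluble starch 3.062 g; trehalose 11.931 g; malt extract 12.563 g; tryptone 4.909 g; phenol red 5.419 mg; maltose 6.221 g

Scale factor = 486 mL / 200 mL = 2.43.
soluble starch: 1.26 g × (486 mL / 200 mL) = 3.062 g
trehalose: 4.91 g × (486 mL / 200 mL) = 11.931 g
malt extract: 5.17 g × (486 mL / 200 mL) = 12.563 g
tryptone: 2.02 g × (486 mL / 200 mL) = 4.909 g
phenol red: 2.23 mg × (486 mL / 200 mL) = 5.419 mg
maltose: 2.56 g × (486 mL / 200 mL) = 6.221 g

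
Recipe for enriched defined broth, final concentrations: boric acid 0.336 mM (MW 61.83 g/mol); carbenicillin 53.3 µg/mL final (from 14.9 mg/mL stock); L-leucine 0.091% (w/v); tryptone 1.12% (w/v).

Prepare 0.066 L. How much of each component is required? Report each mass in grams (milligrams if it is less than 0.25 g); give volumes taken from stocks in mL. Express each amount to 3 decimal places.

Scale factor relative to 1 L: 0.066.
boric acid: 0.336 mmol/L × 61.83 mg/mmol × 0.066 L = 1.371 mg
carbenicillin: C1V1 = C2V2 → 53.3 µg/mL × 66 mL ÷ 14900 µg/mL = 0.236 mL
L-leucine: 0.091% w/v = 0.91 g/L → 0.91 × 0.066 L = 0.06006 g = 60.060 mg
tryptone: 1.12 g per 100 mL × 66 mL ÷ 100 = 0.739 g

boric acid 1.371 mg; carbenicillin 0.236 mL; L-leucine 60.060 mg; tryptone 0.739 g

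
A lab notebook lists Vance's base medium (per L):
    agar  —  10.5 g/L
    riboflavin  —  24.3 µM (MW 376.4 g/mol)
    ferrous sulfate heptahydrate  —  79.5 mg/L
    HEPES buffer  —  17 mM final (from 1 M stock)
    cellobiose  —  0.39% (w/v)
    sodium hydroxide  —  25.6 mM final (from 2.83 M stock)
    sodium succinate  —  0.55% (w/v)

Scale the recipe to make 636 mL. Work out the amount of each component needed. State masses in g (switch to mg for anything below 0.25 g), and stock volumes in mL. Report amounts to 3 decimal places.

Target volume = 636 mL = 0.636 L.
agar: 10.5 g/L × 0.636 L = 6.678 g
riboflavin: 24.3 µmol/L × 376.4 g/mol × 0.636 L ÷ 1000 = 5.817 mg
ferrous sulfate heptahydrate: 79.5 mg/L × 0.636 L = 50.562 mg
HEPES buffer: C1V1 = C2V2 → 17 mM × 636 mL ÷ 1000 mM = 10.812 mL
cellobiose: 0.39 g per 100 mL × 636 mL ÷ 100 = 2.480 g
sodium hydroxide: V = C2·V2/C1 = 25.6 mM × 636 mL ÷ 2830 mM = 5.753 mL
sodium succinate: 0.55 g per 100 mL × 636 mL ÷ 100 = 3.498 g

agar 6.678 g; riboflavin 5.817 mg; ferrous sulfate heptahydrate 50.562 mg; HEPES buffer 10.812 mL; cellobiose 2.480 g; sodium hydroxide 5.753 mL; sodium succinate 3.498 g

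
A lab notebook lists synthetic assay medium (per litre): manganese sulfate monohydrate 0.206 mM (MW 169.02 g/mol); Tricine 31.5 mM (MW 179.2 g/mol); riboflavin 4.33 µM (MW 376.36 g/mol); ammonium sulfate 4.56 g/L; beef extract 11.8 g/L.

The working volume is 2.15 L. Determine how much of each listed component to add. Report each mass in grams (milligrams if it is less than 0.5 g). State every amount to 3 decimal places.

Scale factor relative to 1 L: 2.15.
manganese sulfate monohydrate: 0.206 mmol/L × 169.02 mg/mmol × 2.15 L = 74.859 mg
Tricine: 31.5 mmol/L × 179.2 g/mol × 2.15 L ÷ 1000 = 12.136 g
riboflavin: 4.33 µmol/L × 376.36 g/mol × 2.15 L ÷ 1000 = 3.504 mg
ammonium sulfate: 4.56 g/L × 2.15 L = 9.804 g
beef extract: 11.8 g/L × 2.15 L = 25.370 g

manganese sulfate monohydrate 74.859 mg; Tricine 12.136 g; riboflavin 3.504 mg; ammonium sulfate 9.804 g; beef extract 25.370 g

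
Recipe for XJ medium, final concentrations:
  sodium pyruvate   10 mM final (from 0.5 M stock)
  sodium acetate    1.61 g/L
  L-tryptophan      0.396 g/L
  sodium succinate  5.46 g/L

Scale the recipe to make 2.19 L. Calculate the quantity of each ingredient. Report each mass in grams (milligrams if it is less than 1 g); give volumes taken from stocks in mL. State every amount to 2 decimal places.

Working volume: 2.19 L.
sodium pyruvate: C1V1 = C2V2 → 10 mM × 2190 mL ÷ 500 mM = 43.80 mL
sodium acetate: 1.61 g/L × 2.19 L = 3.53 g
L-tryptophan: 0.396 g/L × 2.19 L = 0.86724 g = 867.24 mg
sodium succinate: 5.46 g/L × 2.19 L = 11.96 g

sodium pyruvate 43.80 mL; sodium acetate 3.53 g; L-tryptophan 867.24 mg; sodium succinate 11.96 g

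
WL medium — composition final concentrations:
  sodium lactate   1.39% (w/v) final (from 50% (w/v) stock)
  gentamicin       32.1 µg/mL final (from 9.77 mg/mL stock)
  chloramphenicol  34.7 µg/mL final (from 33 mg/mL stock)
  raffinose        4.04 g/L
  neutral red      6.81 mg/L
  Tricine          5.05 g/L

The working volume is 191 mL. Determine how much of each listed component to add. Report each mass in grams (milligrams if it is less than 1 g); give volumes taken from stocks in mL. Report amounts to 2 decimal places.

Scale factor relative to 1 L: 0.191.
sodium lactate: V = C2·V2/C1 = 1.39% ÷ 50% × 191 mL = 5.31 mL
gentamicin: dilute stock: 32.1 µg/mL × 191 mL ÷ 9770 µg/mL = 0.63 mL
chloramphenicol: V = C2·V2/C1 = 34.7 µg/mL × 191 mL ÷ 33000 µg/mL = 0.20 mL
raffinose: 4.04 g/L × 0.191 L = 0.77164 g = 771.64 mg
neutral red: 6.81 mg/L × 0.191 L = 1.30 mg
Tricine: 5.05 g/L × 0.191 L = 0.96455 g = 964.55 mg

sodium lactate 5.31 mL; gentamicin 0.63 mL; chloramphenicol 0.20 mL; raffinose 771.64 mg; neutral red 1.30 mg; Tricine 964.55 mg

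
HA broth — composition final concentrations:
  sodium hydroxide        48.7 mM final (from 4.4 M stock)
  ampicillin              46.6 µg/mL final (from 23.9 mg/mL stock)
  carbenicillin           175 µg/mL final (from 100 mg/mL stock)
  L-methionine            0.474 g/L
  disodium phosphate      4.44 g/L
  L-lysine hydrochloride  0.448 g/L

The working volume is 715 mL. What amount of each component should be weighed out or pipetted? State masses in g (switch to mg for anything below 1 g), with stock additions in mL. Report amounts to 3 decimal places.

sodium hydroxide 7.914 mL; ampicillin 1.394 mL; carbenicillin 1.251 mL; L-methionine 338.910 mg; disodium phosphate 3.175 g; L-lysine hydrochloride 320.320 mg

Scale factor relative to 1 L: 0.715.
sodium hydroxide: V = C2·V2/C1 = 48.7 mM × 715 mL ÷ 4400 mM = 7.914 mL
ampicillin: C1V1 = C2V2 → 46.6 µg/mL × 715 mL ÷ 23900 µg/mL = 1.394 mL
carbenicillin: C1V1 = C2V2 → 175 µg/mL × 715 mL ÷ 100000 µg/mL = 1.251 mL
L-methionine: 0.474 g/L × 0.715 L = 0.33891 g = 338.910 mg
disodium phosphate: 4.44 g/L × 0.715 L = 3.175 g
L-lysine hydrochloride: 0.448 g/L × 0.715 L = 0.32032 g = 320.320 mg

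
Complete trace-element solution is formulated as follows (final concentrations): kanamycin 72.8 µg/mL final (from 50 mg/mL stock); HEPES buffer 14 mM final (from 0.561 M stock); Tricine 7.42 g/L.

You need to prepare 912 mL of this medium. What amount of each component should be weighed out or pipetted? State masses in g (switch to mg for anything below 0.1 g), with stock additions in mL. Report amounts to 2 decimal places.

Scale factor relative to 1 L: 0.912.
kanamycin: C1V1 = C2V2 → 72.8 µg/mL × 912 mL ÷ 50000 µg/mL = 1.33 mL
HEPES buffer: C1V1 = C2V2 → 14 mM × 912 mL ÷ 561 mM = 22.76 mL
Tricine: 7.42 g/L × 0.912 L = 6.77 g

kanamycin 1.33 mL; HEPES buffer 22.76 mL; Tricine 6.77 g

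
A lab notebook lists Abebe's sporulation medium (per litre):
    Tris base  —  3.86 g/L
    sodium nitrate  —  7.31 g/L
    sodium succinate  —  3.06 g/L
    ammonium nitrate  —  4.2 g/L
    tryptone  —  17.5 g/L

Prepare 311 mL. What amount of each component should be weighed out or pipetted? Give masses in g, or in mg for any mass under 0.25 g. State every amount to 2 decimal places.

Target volume = 311 mL = 0.311 L.
Tris base: 3.86 g/L × 0.311 L = 1.20 g
sodium nitrate: 7.31 g/L × 0.311 L = 2.27 g
sodium succinate: 3.06 g/L × 0.311 L = 0.95 g
ammonium nitrate: 4.2 g/L × 0.311 L = 1.31 g
tryptone: 17.5 g/L × 0.311 L = 5.44 g

Tris base 1.20 g; sodium nitrate 2.27 g; sodium succinate 0.95 g; ammonium nitrate 1.31 g; tryptone 5.44 g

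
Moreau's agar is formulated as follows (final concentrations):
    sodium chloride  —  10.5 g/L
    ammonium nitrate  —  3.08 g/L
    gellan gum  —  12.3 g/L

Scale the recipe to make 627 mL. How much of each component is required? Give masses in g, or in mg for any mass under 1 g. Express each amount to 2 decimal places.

Working volume: 627 mL = 0.627 L.
sodium chloride: 10.5 g/L × 0.627 L = 6.58 g
ammonium nitrate: 3.08 g/L × 0.627 L = 1.93 g
gellan gum: 12.3 g/L × 0.627 L = 7.71 g

sodium chloride 6.58 g; ammonium nitrate 1.93 g; gellan gum 7.71 g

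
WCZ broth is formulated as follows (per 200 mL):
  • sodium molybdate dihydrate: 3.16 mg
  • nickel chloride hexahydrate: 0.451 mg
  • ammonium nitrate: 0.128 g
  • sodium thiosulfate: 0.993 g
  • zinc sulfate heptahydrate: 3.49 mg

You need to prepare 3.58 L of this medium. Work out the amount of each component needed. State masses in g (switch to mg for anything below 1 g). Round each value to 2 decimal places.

Scale factor = 3580 mL / 200 mL = 17.9.
sodium molybdate dihydrate: 3.16 mg × (3580 mL / 200 mL) = 56.56 mg
nickel chloride hexahydrate: 0.451 mg × (3580 mL / 200 mL) = 8.07 mg
ammonium nitrate: 0.128 g × (3580 mL / 200 mL) = 2.29 g
sodium thiosulfate: 0.993 g × (3580 mL / 200 mL) = 17.77 g
zinc sulfate heptahydrate: 3.49 mg × (3580 mL / 200 mL) = 62.47 mg

sodium molybdate dihydrate 56.56 mg; nickel chloride hexahydrate 8.07 mg; ammonium nitrate 2.29 g; sodium thiosulfate 17.77 g; zinc sulfate heptahydrate 62.47 mg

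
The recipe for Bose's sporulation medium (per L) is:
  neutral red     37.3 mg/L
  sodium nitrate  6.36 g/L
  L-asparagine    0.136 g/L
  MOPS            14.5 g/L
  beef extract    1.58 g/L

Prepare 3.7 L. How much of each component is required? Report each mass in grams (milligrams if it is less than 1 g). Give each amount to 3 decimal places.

neutral red 138.010 mg; sodium nitrate 23.532 g; L-asparagine 503.200 mg; MOPS 53.650 g; beef extract 5.846 g

Working volume: 3.7 L.
neutral red: 37.3 mg/L × 3.7 L = 138.010 mg
sodium nitrate: 6.36 g/L × 3.7 L = 23.532 g
L-asparagine: 0.136 g/L × 3.7 L = 0.5032 g = 503.200 mg
MOPS: 14.5 g/L × 3.7 L = 53.650 g
beef extract: 1.58 g/L × 3.7 L = 5.846 g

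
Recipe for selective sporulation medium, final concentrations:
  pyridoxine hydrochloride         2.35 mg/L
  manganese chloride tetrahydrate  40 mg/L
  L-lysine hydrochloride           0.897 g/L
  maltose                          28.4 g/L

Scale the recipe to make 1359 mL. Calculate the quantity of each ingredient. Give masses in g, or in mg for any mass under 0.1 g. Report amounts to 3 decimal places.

pyridoxine hydrochloride 3.194 mg; manganese chloride tetrahydrate 54.360 mg; L-lysine hydrochloride 1.219 g; maltose 38.596 g

Target volume = 1359 mL = 1.359 L.
pyridoxine hydrochloride: 2.35 mg/L × 1.359 L = 3.194 mg
manganese chloride tetrahydrate: 40 mg/L × 1.359 L = 54.360 mg
L-lysine hydrochloride: 0.897 g/L × 1.359 L = 1.219 g
maltose: 28.4 g/L × 1.359 L = 38.596 g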